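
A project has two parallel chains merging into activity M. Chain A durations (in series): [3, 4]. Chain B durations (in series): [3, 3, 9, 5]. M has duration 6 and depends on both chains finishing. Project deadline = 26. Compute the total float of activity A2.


Forward pass: ES(A2) = sum of predecessors on chain A = 3
EF = ES + duration = 3 + 4 = 7
Backward pass: LF(M) = deadline = 26; LS(M) = 26 - 6 = 20
LF(A2) = LS(M) - sum(successors on chain A) = 20 - 0 = 20
LS = LF - duration = 20 - 4 = 16
Total float = LS - ES = 16 - 3 = 13

13


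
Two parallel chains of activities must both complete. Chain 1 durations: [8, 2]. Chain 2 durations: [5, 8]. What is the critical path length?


Path A total = 8 + 2 = 10
Path B total = 5 + 8 = 13
Critical path = longest path = max(10, 13) = 13

13


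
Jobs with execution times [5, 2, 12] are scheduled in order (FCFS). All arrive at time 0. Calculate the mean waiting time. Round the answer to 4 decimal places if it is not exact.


FCFS order (as given): [5, 2, 12]
Waiting times:
  Job 1: wait = 0
  Job 2: wait = 5
  Job 3: wait = 7
Sum of waiting times = 12
Average waiting time = 12/3 = 4.0

4.0


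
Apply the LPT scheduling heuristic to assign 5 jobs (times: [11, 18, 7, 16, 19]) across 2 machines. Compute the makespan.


Sort jobs in decreasing order (LPT): [19, 18, 16, 11, 7]
Assign each job to the least loaded machine:
  Machine 1: jobs [19, 11, 7], load = 37
  Machine 2: jobs [18, 16], load = 34
Makespan = max load = 37

37


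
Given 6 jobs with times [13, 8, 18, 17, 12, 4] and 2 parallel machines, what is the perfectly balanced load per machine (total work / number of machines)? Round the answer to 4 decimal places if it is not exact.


Total processing time = 13 + 8 + 18 + 17 + 12 + 4 = 72
Number of machines = 2
Ideal balanced load = 72 / 2 = 36.0

36.0


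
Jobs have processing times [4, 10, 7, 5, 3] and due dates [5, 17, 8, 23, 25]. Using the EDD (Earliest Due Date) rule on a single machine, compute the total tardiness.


Sort by due date (EDD order): [(4, 5), (7, 8), (10, 17), (5, 23), (3, 25)]
Compute completion times and tardiness:
  Job 1: p=4, d=5, C=4, tardiness=max(0,4-5)=0
  Job 2: p=7, d=8, C=11, tardiness=max(0,11-8)=3
  Job 3: p=10, d=17, C=21, tardiness=max(0,21-17)=4
  Job 4: p=5, d=23, C=26, tardiness=max(0,26-23)=3
  Job 5: p=3, d=25, C=29, tardiness=max(0,29-25)=4
Total tardiness = 14

14


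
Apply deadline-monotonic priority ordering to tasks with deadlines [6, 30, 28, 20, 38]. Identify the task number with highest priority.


Sort tasks by relative deadline (ascending):
  Task 1: deadline = 6
  Task 4: deadline = 20
  Task 3: deadline = 28
  Task 2: deadline = 30
  Task 5: deadline = 38
Priority order (highest first): [1, 4, 3, 2, 5]
Highest priority task = 1

1


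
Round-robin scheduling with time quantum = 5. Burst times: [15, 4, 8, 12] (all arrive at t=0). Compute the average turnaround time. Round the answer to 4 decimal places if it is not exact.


Time quantum = 5
Execution trace:
  J1 runs 5 units, time = 5
  J2 runs 4 units, time = 9
  J3 runs 5 units, time = 14
  J4 runs 5 units, time = 19
  J1 runs 5 units, time = 24
  J3 runs 3 units, time = 27
  J4 runs 5 units, time = 32
  J1 runs 5 units, time = 37
  J4 runs 2 units, time = 39
Finish times: [37, 9, 27, 39]
Average turnaround = 112/4 = 28.0

28.0


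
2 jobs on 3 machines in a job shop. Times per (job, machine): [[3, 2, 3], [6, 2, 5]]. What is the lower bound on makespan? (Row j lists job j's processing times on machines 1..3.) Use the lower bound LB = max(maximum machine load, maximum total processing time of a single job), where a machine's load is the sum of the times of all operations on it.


Machine loads:
  Machine 1: 3 + 6 = 9
  Machine 2: 2 + 2 = 4
  Machine 3: 3 + 5 = 8
Max machine load = 9
Job totals:
  Job 1: 8
  Job 2: 13
Max job total = 13
Lower bound = max(9, 13) = 13

13


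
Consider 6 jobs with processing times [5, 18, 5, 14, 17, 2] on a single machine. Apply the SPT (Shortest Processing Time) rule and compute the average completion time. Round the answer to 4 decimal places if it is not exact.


Sort jobs by processing time (SPT order): [2, 5, 5, 14, 17, 18]
Compute completion times sequentially:
  Job 1: processing = 2, completes at 2
  Job 2: processing = 5, completes at 7
  Job 3: processing = 5, completes at 12
  Job 4: processing = 14, completes at 26
  Job 5: processing = 17, completes at 43
  Job 6: processing = 18, completes at 61
Sum of completion times = 151
Average completion time = 151/6 = 25.1667

25.1667


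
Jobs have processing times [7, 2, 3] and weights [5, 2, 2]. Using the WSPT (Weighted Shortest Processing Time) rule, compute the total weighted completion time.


Compute p/w ratios and sort ascending (WSPT): [(2, 2), (7, 5), (3, 2)]
Compute weighted completion times:
  Job (p=2,w=2): C=2, w*C=2*2=4
  Job (p=7,w=5): C=9, w*C=5*9=45
  Job (p=3,w=2): C=12, w*C=2*12=24
Total weighted completion time = 73

73


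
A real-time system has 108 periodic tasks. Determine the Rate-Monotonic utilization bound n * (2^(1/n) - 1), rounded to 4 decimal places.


Compute 2^(1/108) = 1.0064386691
Subtract 1: 1.0064386691 - 1 = 0.0064386691
Multiply by n: 108 * 0.0064386691 = 0.6953762628
Round to 4 dp: 0.6954

0.6954


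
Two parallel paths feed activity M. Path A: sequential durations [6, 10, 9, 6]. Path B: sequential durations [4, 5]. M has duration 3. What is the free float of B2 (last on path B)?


ES(B2) = sum of predecessors on chain B = 4
EF(B2) = ES + duration = 4 + 5 = 9
Successor of B2 is M. ES(M) = max(sum(A), sum(B)) = max(31, 9) = 31
Free float = ES(successor) - EF(current) = 31 - 9 = 22

22


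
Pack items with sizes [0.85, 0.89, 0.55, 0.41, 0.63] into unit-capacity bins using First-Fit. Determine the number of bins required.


Place items sequentially using First-Fit:
  Item 0.85 -> new Bin 1
  Item 0.89 -> new Bin 2
  Item 0.55 -> new Bin 3
  Item 0.41 -> Bin 3 (now 0.96)
  Item 0.63 -> new Bin 4
Total bins used = 4

4


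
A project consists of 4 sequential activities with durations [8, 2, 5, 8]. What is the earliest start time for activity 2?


Activity 2 starts after activities 1 through 1 complete.
Predecessor durations: [8]
ES = 8 = 8

8


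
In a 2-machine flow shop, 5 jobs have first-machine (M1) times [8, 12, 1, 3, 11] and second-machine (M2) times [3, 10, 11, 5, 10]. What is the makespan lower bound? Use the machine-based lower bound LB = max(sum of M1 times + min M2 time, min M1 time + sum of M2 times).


LB1 = sum(M1 times) + min(M2 times) = 35 + 3 = 38
LB2 = min(M1 times) + sum(M2 times) = 1 + 39 = 40
Lower bound = max(LB1, LB2) = max(38, 40) = 40

40


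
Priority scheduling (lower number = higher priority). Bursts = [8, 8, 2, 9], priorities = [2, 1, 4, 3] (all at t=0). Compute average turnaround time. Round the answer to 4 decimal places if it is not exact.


Sort by priority (ascending = highest first):
Order: [(1, 8), (2, 8), (3, 9), (4, 2)]
Completion times:
  Priority 1, burst=8, C=8
  Priority 2, burst=8, C=16
  Priority 3, burst=9, C=25
  Priority 4, burst=2, C=27
Average turnaround = 76/4 = 19.0

19.0


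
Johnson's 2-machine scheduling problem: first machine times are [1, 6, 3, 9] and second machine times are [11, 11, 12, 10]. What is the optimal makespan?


Apply Johnson's rule:
  Group 1 (a <= b): [(1, 1, 11), (3, 3, 12), (2, 6, 11), (4, 9, 10)]
  Group 2 (a > b): []
Optimal job order: [1, 3, 2, 4]
Schedule:
  Job 1: M1 done at 1, M2 done at 12
  Job 3: M1 done at 4, M2 done at 24
  Job 2: M1 done at 10, M2 done at 35
  Job 4: M1 done at 19, M2 done at 45
Makespan = 45

45


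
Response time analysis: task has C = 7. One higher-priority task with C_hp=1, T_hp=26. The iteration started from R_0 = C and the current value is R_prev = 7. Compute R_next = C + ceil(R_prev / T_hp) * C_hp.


R_next = C + ceil(R_prev / T_hp) * C_hp
ceil(7 / 26) = ceil(0.2692) = 1
Interference = 1 * 1 = 1
R_next = 7 + 1 = 8

8


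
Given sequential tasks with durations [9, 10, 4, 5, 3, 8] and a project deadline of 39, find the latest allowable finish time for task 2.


LF(activity 2) = deadline - sum of successor durations
Successors: activities 3 through 6 with durations [4, 5, 3, 8]
Sum of successor durations = 20
LF = 39 - 20 = 19

19


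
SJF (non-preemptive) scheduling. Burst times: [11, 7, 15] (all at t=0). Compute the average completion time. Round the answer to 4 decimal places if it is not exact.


SJF order (ascending): [7, 11, 15]
Completion times:
  Job 1: burst=7, C=7
  Job 2: burst=11, C=18
  Job 3: burst=15, C=33
Average completion = 58/3 = 19.3333

19.3333


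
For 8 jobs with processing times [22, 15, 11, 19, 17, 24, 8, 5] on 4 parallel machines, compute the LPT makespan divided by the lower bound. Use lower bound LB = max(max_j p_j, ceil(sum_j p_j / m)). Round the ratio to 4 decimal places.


LPT order: [24, 22, 19, 17, 15, 11, 8, 5]
Machine loads after assignment: [29, 30, 30, 32]
LPT makespan = 32
Lower bound = max(max_job, ceil(total/4)) = max(24, 31) = 31
Ratio = 32 / 31 = 1.0323

1.0323


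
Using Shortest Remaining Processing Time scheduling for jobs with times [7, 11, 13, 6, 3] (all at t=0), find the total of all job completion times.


Since all jobs arrive at t=0, SRPT equals SPT ordering.
SPT order: [3, 6, 7, 11, 13]
Completion times:
  Job 1: p=3, C=3
  Job 2: p=6, C=9
  Job 3: p=7, C=16
  Job 4: p=11, C=27
  Job 5: p=13, C=40
Total completion time = 3 + 9 + 16 + 27 + 40 = 95

95


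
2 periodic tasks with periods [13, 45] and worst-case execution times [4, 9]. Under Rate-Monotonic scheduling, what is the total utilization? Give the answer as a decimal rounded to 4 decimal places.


Compute individual utilizations (exact fractions):
  Task 1: C/T = 4/13 (approx. 0.3077)
  Task 2: C/T = 9/45 = 1/5 (approx. 0.2)
Total utilization U = 4/13 + 1/5 = 33/65
Rounded to 4 decimal places: U = 0.5077
RM (Liu & Layland) bound for 2 tasks = 0.828427; compare with U = 33/65 (approx. 0.507692)
U <= bound, so schedulable by RM sufficient condition.

0.5077


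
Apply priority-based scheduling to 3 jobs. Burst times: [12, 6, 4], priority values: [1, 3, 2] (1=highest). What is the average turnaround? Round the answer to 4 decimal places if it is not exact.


Sort by priority (ascending = highest first):
Order: [(1, 12), (2, 4), (3, 6)]
Completion times:
  Priority 1, burst=12, C=12
  Priority 2, burst=4, C=16
  Priority 3, burst=6, C=22
Average turnaround = 50/3 = 16.6667

16.6667


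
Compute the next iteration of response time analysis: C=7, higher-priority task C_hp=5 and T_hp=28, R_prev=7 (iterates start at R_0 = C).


R_next = C + ceil(R_prev / T_hp) * C_hp
ceil(7 / 28) = ceil(0.25) = 1
Interference = 1 * 5 = 5
R_next = 7 + 5 = 12

12


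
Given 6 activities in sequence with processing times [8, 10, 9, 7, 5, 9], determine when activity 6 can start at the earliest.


Activity 6 starts after activities 1 through 5 complete.
Predecessor durations: [8, 10, 9, 7, 5]
ES = 8 + 10 + 9 + 7 + 5 = 39

39


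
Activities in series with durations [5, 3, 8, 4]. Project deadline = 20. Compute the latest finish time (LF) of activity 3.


LF(activity 3) = deadline - sum of successor durations
Successors: activities 4 through 4 with durations [4]
Sum of successor durations = 4
LF = 20 - 4 = 16

16


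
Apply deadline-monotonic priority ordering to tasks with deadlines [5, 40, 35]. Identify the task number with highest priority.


Sort tasks by relative deadline (ascending):
  Task 1: deadline = 5
  Task 3: deadline = 35
  Task 2: deadline = 40
Priority order (highest first): [1, 3, 2]
Highest priority task = 1

1


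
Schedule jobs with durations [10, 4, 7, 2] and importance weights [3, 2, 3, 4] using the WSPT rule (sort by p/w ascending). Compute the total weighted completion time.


Compute p/w ratios and sort ascending (WSPT): [(2, 4), (4, 2), (7, 3), (10, 3)]
Compute weighted completion times:
  Job (p=2,w=4): C=2, w*C=4*2=8
  Job (p=4,w=2): C=6, w*C=2*6=12
  Job (p=7,w=3): C=13, w*C=3*13=39
  Job (p=10,w=3): C=23, w*C=3*23=69
Total weighted completion time = 128

128


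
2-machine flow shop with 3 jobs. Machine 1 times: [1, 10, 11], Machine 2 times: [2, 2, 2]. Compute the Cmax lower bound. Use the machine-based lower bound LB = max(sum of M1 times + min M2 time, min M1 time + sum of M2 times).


LB1 = sum(M1 times) + min(M2 times) = 22 + 2 = 24
LB2 = min(M1 times) + sum(M2 times) = 1 + 6 = 7
Lower bound = max(LB1, LB2) = max(24, 7) = 24

24


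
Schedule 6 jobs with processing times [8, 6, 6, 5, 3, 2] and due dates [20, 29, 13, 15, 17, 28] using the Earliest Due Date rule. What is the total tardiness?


Sort by due date (EDD order): [(6, 13), (5, 15), (3, 17), (8, 20), (2, 28), (6, 29)]
Compute completion times and tardiness:
  Job 1: p=6, d=13, C=6, tardiness=max(0,6-13)=0
  Job 2: p=5, d=15, C=11, tardiness=max(0,11-15)=0
  Job 3: p=3, d=17, C=14, tardiness=max(0,14-17)=0
  Job 4: p=8, d=20, C=22, tardiness=max(0,22-20)=2
  Job 5: p=2, d=28, C=24, tardiness=max(0,24-28)=0
  Job 6: p=6, d=29, C=30, tardiness=max(0,30-29)=1
Total tardiness = 3

3


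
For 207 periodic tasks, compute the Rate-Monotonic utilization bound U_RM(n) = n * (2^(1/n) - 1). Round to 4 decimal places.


Compute 2^(1/207) = 1.0033541497
Subtract 1: 1.0033541497 - 1 = 0.0033541497
Multiply by n: 207 * 0.0033541497 = 0.6943089879
Round to 4 dp: 0.6943

0.6943


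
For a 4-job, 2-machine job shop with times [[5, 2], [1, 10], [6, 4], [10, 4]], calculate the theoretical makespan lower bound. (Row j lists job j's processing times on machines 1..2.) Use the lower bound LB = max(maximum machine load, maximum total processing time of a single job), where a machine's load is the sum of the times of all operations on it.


Machine loads:
  Machine 1: 5 + 1 + 6 + 10 = 22
  Machine 2: 2 + 10 + 4 + 4 = 20
Max machine load = 22
Job totals:
  Job 1: 7
  Job 2: 11
  Job 3: 10
  Job 4: 14
Max job total = 14
Lower bound = max(22, 14) = 22

22


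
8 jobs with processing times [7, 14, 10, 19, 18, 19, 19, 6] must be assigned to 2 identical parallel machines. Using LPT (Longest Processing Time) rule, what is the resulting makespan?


Sort jobs in decreasing order (LPT): [19, 19, 19, 18, 14, 10, 7, 6]
Assign each job to the least loaded machine:
  Machine 1: jobs [19, 19, 10, 7], load = 55
  Machine 2: jobs [19, 18, 14, 6], load = 57
Makespan = max load = 57

57


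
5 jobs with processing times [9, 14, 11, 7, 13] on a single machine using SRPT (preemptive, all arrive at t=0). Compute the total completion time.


Since all jobs arrive at t=0, SRPT equals SPT ordering.
SPT order: [7, 9, 11, 13, 14]
Completion times:
  Job 1: p=7, C=7
  Job 2: p=9, C=16
  Job 3: p=11, C=27
  Job 4: p=13, C=40
  Job 5: p=14, C=54
Total completion time = 7 + 16 + 27 + 40 + 54 = 144

144


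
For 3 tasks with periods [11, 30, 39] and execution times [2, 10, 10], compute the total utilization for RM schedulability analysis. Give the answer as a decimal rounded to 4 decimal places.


Compute individual utilizations (exact fractions):
  Task 1: C/T = 2/11 (approx. 0.1818)
  Task 2: C/T = 10/30 = 1/3 (approx. 0.3333)
  Task 3: C/T = 10/39 (approx. 0.2564)
Total utilization U = 2/11 + 1/3 + 10/39 = 331/429
Rounded to 4 decimal places: U = 0.7716
RM (Liu & Layland) bound for 3 tasks = 0.779763; compare with U = 331/429 (approx. 0.771562)
U <= bound, so schedulable by RM sufficient condition.

0.7716


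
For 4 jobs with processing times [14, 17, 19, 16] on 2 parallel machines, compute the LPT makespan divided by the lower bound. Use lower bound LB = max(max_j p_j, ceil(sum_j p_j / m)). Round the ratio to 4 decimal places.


LPT order: [19, 17, 16, 14]
Machine loads after assignment: [33, 33]
LPT makespan = 33
Lower bound = max(max_job, ceil(total/2)) = max(19, 33) = 33
Ratio = 33 / 33 = 1.0

1.0


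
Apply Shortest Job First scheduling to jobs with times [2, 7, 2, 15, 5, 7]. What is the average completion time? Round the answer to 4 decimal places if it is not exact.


SJF order (ascending): [2, 2, 5, 7, 7, 15]
Completion times:
  Job 1: burst=2, C=2
  Job 2: burst=2, C=4
  Job 3: burst=5, C=9
  Job 4: burst=7, C=16
  Job 5: burst=7, C=23
  Job 6: burst=15, C=38
Average completion = 92/6 = 15.3333

15.3333


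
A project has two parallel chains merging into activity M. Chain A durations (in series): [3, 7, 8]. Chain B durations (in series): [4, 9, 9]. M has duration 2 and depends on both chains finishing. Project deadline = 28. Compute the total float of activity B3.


Forward pass: ES(B3) = sum of predecessors on chain B = 13
EF = ES + duration = 13 + 9 = 22
Backward pass: LF(M) = deadline = 28; LS(M) = 28 - 2 = 26
LF(B3) = LS(M) - sum(successors on chain B) = 26 - 0 = 26
LS = LF - duration = 26 - 9 = 17
Total float = LS - ES = 17 - 13 = 4

4


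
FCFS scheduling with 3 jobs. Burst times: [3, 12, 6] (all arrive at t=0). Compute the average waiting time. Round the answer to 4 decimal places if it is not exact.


FCFS order (as given): [3, 12, 6]
Waiting times:
  Job 1: wait = 0
  Job 2: wait = 3
  Job 3: wait = 15
Sum of waiting times = 18
Average waiting time = 18/3 = 6.0

6.0


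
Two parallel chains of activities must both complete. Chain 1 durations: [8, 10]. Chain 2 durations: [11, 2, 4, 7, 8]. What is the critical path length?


Path A total = 8 + 10 = 18
Path B total = 11 + 2 + 4 + 7 + 8 = 32
Critical path = longest path = max(18, 32) = 32

32


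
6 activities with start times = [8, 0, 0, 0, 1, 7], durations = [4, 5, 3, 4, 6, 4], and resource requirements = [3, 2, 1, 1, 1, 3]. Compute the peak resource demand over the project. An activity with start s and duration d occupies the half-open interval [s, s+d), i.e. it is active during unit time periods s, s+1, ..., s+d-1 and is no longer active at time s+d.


Each activity i is active on [start_i, start_i + duration_i).
Compute total resource usage per time slot:
  t=0: active resources = [2, 1, 1], total = 4
  t=1: active resources = [2, 1, 1, 1], total = 5
  t=2: active resources = [2, 1, 1, 1], total = 5
  t=3: active resources = [2, 1, 1], total = 4
  t=4: active resources = [2, 1], total = 3
  t=5: active resources = [1], total = 1
  t=6: active resources = [1], total = 1
  t=7: active resources = [3], total = 3
  t=8: active resources = [3, 3], total = 6
  t=9: active resources = [3, 3], total = 6
  t=10: active resources = [3, 3], total = 6
  t=11: active resources = [3], total = 3
Peak resource demand = 6

6


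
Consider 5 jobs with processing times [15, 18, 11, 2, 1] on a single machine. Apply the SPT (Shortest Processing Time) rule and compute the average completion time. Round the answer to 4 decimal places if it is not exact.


Sort jobs by processing time (SPT order): [1, 2, 11, 15, 18]
Compute completion times sequentially:
  Job 1: processing = 1, completes at 1
  Job 2: processing = 2, completes at 3
  Job 3: processing = 11, completes at 14
  Job 4: processing = 15, completes at 29
  Job 5: processing = 18, completes at 47
Sum of completion times = 94
Average completion time = 94/5 = 18.8

18.8


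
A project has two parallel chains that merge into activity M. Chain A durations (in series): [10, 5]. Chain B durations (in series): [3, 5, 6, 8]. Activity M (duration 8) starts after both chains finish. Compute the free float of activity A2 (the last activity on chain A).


ES(A2) = sum of predecessors on chain A = 10
EF(A2) = ES + duration = 10 + 5 = 15
Successor of A2 is M. ES(M) = max(sum(A), sum(B)) = max(15, 22) = 22
Free float = ES(successor) - EF(current) = 22 - 15 = 7

7


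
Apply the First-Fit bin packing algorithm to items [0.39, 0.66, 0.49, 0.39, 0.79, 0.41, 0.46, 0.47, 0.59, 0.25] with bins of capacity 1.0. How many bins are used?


Place items sequentially using First-Fit:
  Item 0.39 -> new Bin 1
  Item 0.66 -> new Bin 2
  Item 0.49 -> Bin 1 (now 0.88)
  Item 0.39 -> new Bin 3
  Item 0.79 -> new Bin 4
  Item 0.41 -> Bin 3 (now 0.8)
  Item 0.46 -> new Bin 5
  Item 0.47 -> Bin 5 (now 0.93)
  Item 0.59 -> new Bin 6
  Item 0.25 -> Bin 2 (now 0.91)
Total bins used = 6

6


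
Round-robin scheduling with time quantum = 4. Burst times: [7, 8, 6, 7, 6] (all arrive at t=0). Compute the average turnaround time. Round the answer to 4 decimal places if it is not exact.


Time quantum = 4
Execution trace:
  J1 runs 4 units, time = 4
  J2 runs 4 units, time = 8
  J3 runs 4 units, time = 12
  J4 runs 4 units, time = 16
  J5 runs 4 units, time = 20
  J1 runs 3 units, time = 23
  J2 runs 4 units, time = 27
  J3 runs 2 units, time = 29
  J4 runs 3 units, time = 32
  J5 runs 2 units, time = 34
Finish times: [23, 27, 29, 32, 34]
Average turnaround = 145/5 = 29.0

29.0


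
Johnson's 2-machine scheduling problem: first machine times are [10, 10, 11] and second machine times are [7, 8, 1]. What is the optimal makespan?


Apply Johnson's rule:
  Group 1 (a <= b): []
  Group 2 (a > b): [(2, 10, 8), (1, 10, 7), (3, 11, 1)]
Optimal job order: [2, 1, 3]
Schedule:
  Job 2: M1 done at 10, M2 done at 18
  Job 1: M1 done at 20, M2 done at 27
  Job 3: M1 done at 31, M2 done at 32
Makespan = 32

32


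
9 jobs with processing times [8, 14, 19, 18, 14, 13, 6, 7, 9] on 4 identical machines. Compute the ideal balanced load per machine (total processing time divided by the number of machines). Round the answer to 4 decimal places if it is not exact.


Total processing time = 8 + 14 + 19 + 18 + 14 + 13 + 6 + 7 + 9 = 108
Number of machines = 4
Ideal balanced load = 108 / 4 = 27.0

27.0


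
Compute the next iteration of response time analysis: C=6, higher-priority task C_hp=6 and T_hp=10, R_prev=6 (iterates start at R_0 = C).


R_next = C + ceil(R_prev / T_hp) * C_hp
ceil(6 / 10) = ceil(0.6) = 1
Interference = 1 * 6 = 6
R_next = 6 + 6 = 12

12


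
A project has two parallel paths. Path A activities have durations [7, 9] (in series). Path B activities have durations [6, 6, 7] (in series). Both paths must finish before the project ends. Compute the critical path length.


Path A total = 7 + 9 = 16
Path B total = 6 + 6 + 7 = 19
Critical path = longest path = max(16, 19) = 19

19


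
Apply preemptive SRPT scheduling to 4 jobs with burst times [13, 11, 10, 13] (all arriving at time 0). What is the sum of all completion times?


Since all jobs arrive at t=0, SRPT equals SPT ordering.
SPT order: [10, 11, 13, 13]
Completion times:
  Job 1: p=10, C=10
  Job 2: p=11, C=21
  Job 3: p=13, C=34
  Job 4: p=13, C=47
Total completion time = 10 + 21 + 34 + 47 = 112

112


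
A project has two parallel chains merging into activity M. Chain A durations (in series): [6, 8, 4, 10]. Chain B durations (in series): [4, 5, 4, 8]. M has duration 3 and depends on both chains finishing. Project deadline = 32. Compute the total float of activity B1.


Forward pass: ES(B1) = sum of predecessors on chain B = 0
EF = ES + duration = 0 + 4 = 4
Backward pass: LF(M) = deadline = 32; LS(M) = 32 - 3 = 29
LF(B1) = LS(M) - sum(successors on chain B) = 29 - 17 = 12
LS = LF - duration = 12 - 4 = 8
Total float = LS - ES = 8 - 0 = 8

8


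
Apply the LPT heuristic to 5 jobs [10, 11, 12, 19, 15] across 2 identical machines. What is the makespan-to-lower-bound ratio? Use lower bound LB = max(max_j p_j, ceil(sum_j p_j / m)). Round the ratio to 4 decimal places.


LPT order: [19, 15, 12, 11, 10]
Machine loads after assignment: [30, 37]
LPT makespan = 37
Lower bound = max(max_job, ceil(total/2)) = max(19, 34) = 34
Ratio = 37 / 34 = 1.0882

1.0882


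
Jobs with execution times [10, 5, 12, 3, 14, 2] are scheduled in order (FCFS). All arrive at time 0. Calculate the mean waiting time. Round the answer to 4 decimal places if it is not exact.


FCFS order (as given): [10, 5, 12, 3, 14, 2]
Waiting times:
  Job 1: wait = 0
  Job 2: wait = 10
  Job 3: wait = 15
  Job 4: wait = 27
  Job 5: wait = 30
  Job 6: wait = 44
Sum of waiting times = 126
Average waiting time = 126/6 = 21.0

21.0


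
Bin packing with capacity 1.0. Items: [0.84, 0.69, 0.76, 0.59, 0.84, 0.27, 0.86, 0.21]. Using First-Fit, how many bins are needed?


Place items sequentially using First-Fit:
  Item 0.84 -> new Bin 1
  Item 0.69 -> new Bin 2
  Item 0.76 -> new Bin 3
  Item 0.59 -> new Bin 4
  Item 0.84 -> new Bin 5
  Item 0.27 -> Bin 2 (now 0.96)
  Item 0.86 -> new Bin 6
  Item 0.21 -> Bin 3 (now 0.97)
Total bins used = 6

6


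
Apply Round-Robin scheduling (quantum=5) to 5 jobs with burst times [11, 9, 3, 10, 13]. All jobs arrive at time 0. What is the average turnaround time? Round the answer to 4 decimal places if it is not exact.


Time quantum = 5
Execution trace:
  J1 runs 5 units, time = 5
  J2 runs 5 units, time = 10
  J3 runs 3 units, time = 13
  J4 runs 5 units, time = 18
  J5 runs 5 units, time = 23
  J1 runs 5 units, time = 28
  J2 runs 4 units, time = 32
  J4 runs 5 units, time = 37
  J5 runs 5 units, time = 42
  J1 runs 1 units, time = 43
  J5 runs 3 units, time = 46
Finish times: [43, 32, 13, 37, 46]
Average turnaround = 171/5 = 34.2

34.2


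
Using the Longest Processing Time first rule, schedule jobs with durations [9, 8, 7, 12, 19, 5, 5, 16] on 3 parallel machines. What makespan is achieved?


Sort jobs in decreasing order (LPT): [19, 16, 12, 9, 8, 7, 5, 5]
Assign each job to the least loaded machine:
  Machine 1: jobs [19, 7], load = 26
  Machine 2: jobs [16, 8, 5], load = 29
  Machine 3: jobs [12, 9, 5], load = 26
Makespan = max load = 29

29


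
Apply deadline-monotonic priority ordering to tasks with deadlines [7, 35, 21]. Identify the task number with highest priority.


Sort tasks by relative deadline (ascending):
  Task 1: deadline = 7
  Task 3: deadline = 21
  Task 2: deadline = 35
Priority order (highest first): [1, 3, 2]
Highest priority task = 1

1


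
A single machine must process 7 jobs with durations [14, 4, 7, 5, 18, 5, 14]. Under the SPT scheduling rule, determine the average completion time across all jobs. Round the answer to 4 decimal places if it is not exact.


Sort jobs by processing time (SPT order): [4, 5, 5, 7, 14, 14, 18]
Compute completion times sequentially:
  Job 1: processing = 4, completes at 4
  Job 2: processing = 5, completes at 9
  Job 3: processing = 5, completes at 14
  Job 4: processing = 7, completes at 21
  Job 5: processing = 14, completes at 35
  Job 6: processing = 14, completes at 49
  Job 7: processing = 18, completes at 67
Sum of completion times = 199
Average completion time = 199/7 = 28.4286

28.4286


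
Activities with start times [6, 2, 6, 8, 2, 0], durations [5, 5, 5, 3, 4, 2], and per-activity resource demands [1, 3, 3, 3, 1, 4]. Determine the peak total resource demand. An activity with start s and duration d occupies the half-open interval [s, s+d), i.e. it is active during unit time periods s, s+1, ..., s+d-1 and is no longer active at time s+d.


Each activity i is active on [start_i, start_i + duration_i).
Compute total resource usage per time slot:
  t=0: active resources = [4], total = 4
  t=1: active resources = [4], total = 4
  t=2: active resources = [3, 1], total = 4
  t=3: active resources = [3, 1], total = 4
  t=4: active resources = [3, 1], total = 4
  t=5: active resources = [3, 1], total = 4
  t=6: active resources = [1, 3, 3], total = 7
  t=7: active resources = [1, 3], total = 4
  t=8: active resources = [1, 3, 3], total = 7
  t=9: active resources = [1, 3, 3], total = 7
  t=10: active resources = [1, 3, 3], total = 7
Peak resource demand = 7

7


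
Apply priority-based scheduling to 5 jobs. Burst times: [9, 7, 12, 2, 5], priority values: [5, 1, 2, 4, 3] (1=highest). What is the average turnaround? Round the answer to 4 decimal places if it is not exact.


Sort by priority (ascending = highest first):
Order: [(1, 7), (2, 12), (3, 5), (4, 2), (5, 9)]
Completion times:
  Priority 1, burst=7, C=7
  Priority 2, burst=12, C=19
  Priority 3, burst=5, C=24
  Priority 4, burst=2, C=26
  Priority 5, burst=9, C=35
Average turnaround = 111/5 = 22.2

22.2


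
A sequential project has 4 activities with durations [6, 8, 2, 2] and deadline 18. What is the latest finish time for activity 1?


LF(activity 1) = deadline - sum of successor durations
Successors: activities 2 through 4 with durations [8, 2, 2]
Sum of successor durations = 12
LF = 18 - 12 = 6

6


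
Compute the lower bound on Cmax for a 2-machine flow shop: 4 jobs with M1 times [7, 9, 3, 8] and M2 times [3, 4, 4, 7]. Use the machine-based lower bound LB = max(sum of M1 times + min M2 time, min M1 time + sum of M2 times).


LB1 = sum(M1 times) + min(M2 times) = 27 + 3 = 30
LB2 = min(M1 times) + sum(M2 times) = 3 + 18 = 21
Lower bound = max(LB1, LB2) = max(30, 21) = 30

30


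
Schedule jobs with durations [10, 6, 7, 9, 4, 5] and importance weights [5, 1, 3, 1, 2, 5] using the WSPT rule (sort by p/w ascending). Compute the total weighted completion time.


Compute p/w ratios and sort ascending (WSPT): [(5, 5), (10, 5), (4, 2), (7, 3), (6, 1), (9, 1)]
Compute weighted completion times:
  Job (p=5,w=5): C=5, w*C=5*5=25
  Job (p=10,w=5): C=15, w*C=5*15=75
  Job (p=4,w=2): C=19, w*C=2*19=38
  Job (p=7,w=3): C=26, w*C=3*26=78
  Job (p=6,w=1): C=32, w*C=1*32=32
  Job (p=9,w=1): C=41, w*C=1*41=41
Total weighted completion time = 289

289


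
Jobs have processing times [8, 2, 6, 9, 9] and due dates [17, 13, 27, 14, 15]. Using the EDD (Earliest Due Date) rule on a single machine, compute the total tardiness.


Sort by due date (EDD order): [(2, 13), (9, 14), (9, 15), (8, 17), (6, 27)]
Compute completion times and tardiness:
  Job 1: p=2, d=13, C=2, tardiness=max(0,2-13)=0
  Job 2: p=9, d=14, C=11, tardiness=max(0,11-14)=0
  Job 3: p=9, d=15, C=20, tardiness=max(0,20-15)=5
  Job 4: p=8, d=17, C=28, tardiness=max(0,28-17)=11
  Job 5: p=6, d=27, C=34, tardiness=max(0,34-27)=7
Total tardiness = 23

23


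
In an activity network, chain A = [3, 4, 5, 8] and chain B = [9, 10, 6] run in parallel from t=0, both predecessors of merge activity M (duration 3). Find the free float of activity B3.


ES(B3) = sum of predecessors on chain B = 19
EF(B3) = ES + duration = 19 + 6 = 25
Successor of B3 is M. ES(M) = max(sum(A), sum(B)) = max(20, 25) = 25
Free float = ES(successor) - EF(current) = 25 - 25 = 0

0


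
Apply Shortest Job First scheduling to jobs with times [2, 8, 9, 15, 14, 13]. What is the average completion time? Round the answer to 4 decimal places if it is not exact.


SJF order (ascending): [2, 8, 9, 13, 14, 15]
Completion times:
  Job 1: burst=2, C=2
  Job 2: burst=8, C=10
  Job 3: burst=9, C=19
  Job 4: burst=13, C=32
  Job 5: burst=14, C=46
  Job 6: burst=15, C=61
Average completion = 170/6 = 28.3333

28.3333


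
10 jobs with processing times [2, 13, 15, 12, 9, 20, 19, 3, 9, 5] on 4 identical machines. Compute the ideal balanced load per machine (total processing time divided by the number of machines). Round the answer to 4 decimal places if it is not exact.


Total processing time = 2 + 13 + 15 + 12 + 9 + 20 + 19 + 3 + 9 + 5 = 107
Number of machines = 4
Ideal balanced load = 107 / 4 = 26.75

26.75


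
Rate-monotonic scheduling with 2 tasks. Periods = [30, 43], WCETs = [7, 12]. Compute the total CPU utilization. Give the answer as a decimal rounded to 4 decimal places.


Compute individual utilizations (exact fractions):
  Task 1: C/T = 7/30 (approx. 0.2333)
  Task 2: C/T = 12/43 (approx. 0.2791)
Total utilization U = 7/30 + 12/43 = 661/1290
Rounded to 4 decimal places: U = 0.5124
RM (Liu & Layland) bound for 2 tasks = 0.828427; compare with U = 661/1290 (approx. 0.512403)
U <= bound, so schedulable by RM sufficient condition.

0.5124


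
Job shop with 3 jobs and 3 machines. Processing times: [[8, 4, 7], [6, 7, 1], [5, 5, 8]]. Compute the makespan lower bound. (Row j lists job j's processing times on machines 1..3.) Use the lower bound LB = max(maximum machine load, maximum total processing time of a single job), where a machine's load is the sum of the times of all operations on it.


Machine loads:
  Machine 1: 8 + 6 + 5 = 19
  Machine 2: 4 + 7 + 5 = 16
  Machine 3: 7 + 1 + 8 = 16
Max machine load = 19
Job totals:
  Job 1: 19
  Job 2: 14
  Job 3: 18
Max job total = 19
Lower bound = max(19, 19) = 19

19


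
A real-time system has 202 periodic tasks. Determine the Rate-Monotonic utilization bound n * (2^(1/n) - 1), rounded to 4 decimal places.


Compute 2^(1/202) = 1.0034373158
Subtract 1: 1.0034373158 - 1 = 0.0034373158
Multiply by n: 202 * 0.0034373158 = 0.6943377916
Round to 4 dp: 0.6943

0.6943


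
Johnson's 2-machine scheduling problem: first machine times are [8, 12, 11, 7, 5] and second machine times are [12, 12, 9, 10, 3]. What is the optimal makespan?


Apply Johnson's rule:
  Group 1 (a <= b): [(4, 7, 10), (1, 8, 12), (2, 12, 12)]
  Group 2 (a > b): [(3, 11, 9), (5, 5, 3)]
Optimal job order: [4, 1, 2, 3, 5]
Schedule:
  Job 4: M1 done at 7, M2 done at 17
  Job 1: M1 done at 15, M2 done at 29
  Job 2: M1 done at 27, M2 done at 41
  Job 3: M1 done at 38, M2 done at 50
  Job 5: M1 done at 43, M2 done at 53
Makespan = 53

53


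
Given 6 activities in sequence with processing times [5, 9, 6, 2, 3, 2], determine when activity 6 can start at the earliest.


Activity 6 starts after activities 1 through 5 complete.
Predecessor durations: [5, 9, 6, 2, 3]
ES = 5 + 9 + 6 + 2 + 3 = 25

25


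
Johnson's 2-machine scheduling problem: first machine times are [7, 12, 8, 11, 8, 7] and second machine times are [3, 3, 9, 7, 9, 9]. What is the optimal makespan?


Apply Johnson's rule:
  Group 1 (a <= b): [(6, 7, 9), (3, 8, 9), (5, 8, 9)]
  Group 2 (a > b): [(4, 11, 7), (1, 7, 3), (2, 12, 3)]
Optimal job order: [6, 3, 5, 4, 1, 2]
Schedule:
  Job 6: M1 done at 7, M2 done at 16
  Job 3: M1 done at 15, M2 done at 25
  Job 5: M1 done at 23, M2 done at 34
  Job 4: M1 done at 34, M2 done at 41
  Job 1: M1 done at 41, M2 done at 44
  Job 2: M1 done at 53, M2 done at 56
Makespan = 56

56


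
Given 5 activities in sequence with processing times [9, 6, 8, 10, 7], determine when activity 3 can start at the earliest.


Activity 3 starts after activities 1 through 2 complete.
Predecessor durations: [9, 6]
ES = 9 + 6 = 15

15


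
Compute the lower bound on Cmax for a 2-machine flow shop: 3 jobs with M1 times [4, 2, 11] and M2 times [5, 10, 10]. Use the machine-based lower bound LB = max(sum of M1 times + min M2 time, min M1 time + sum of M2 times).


LB1 = sum(M1 times) + min(M2 times) = 17 + 5 = 22
LB2 = min(M1 times) + sum(M2 times) = 2 + 25 = 27
Lower bound = max(LB1, LB2) = max(22, 27) = 27

27


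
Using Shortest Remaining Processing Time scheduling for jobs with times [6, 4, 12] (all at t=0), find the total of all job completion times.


Since all jobs arrive at t=0, SRPT equals SPT ordering.
SPT order: [4, 6, 12]
Completion times:
  Job 1: p=4, C=4
  Job 2: p=6, C=10
  Job 3: p=12, C=22
Total completion time = 4 + 10 + 22 = 36

36


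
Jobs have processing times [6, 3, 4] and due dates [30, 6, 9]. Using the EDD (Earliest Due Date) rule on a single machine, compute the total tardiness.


Sort by due date (EDD order): [(3, 6), (4, 9), (6, 30)]
Compute completion times and tardiness:
  Job 1: p=3, d=6, C=3, tardiness=max(0,3-6)=0
  Job 2: p=4, d=9, C=7, tardiness=max(0,7-9)=0
  Job 3: p=6, d=30, C=13, tardiness=max(0,13-30)=0
Total tardiness = 0

0


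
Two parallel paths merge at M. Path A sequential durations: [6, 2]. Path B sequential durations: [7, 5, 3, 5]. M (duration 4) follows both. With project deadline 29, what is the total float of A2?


Forward pass: ES(A2) = sum of predecessors on chain A = 6
EF = ES + duration = 6 + 2 = 8
Backward pass: LF(M) = deadline = 29; LS(M) = 29 - 4 = 25
LF(A2) = LS(M) - sum(successors on chain A) = 25 - 0 = 25
LS = LF - duration = 25 - 2 = 23
Total float = LS - ES = 23 - 6 = 17

17


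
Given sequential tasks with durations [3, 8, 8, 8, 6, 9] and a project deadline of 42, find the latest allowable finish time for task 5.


LF(activity 5) = deadline - sum of successor durations
Successors: activities 6 through 6 with durations [9]
Sum of successor durations = 9
LF = 42 - 9 = 33

33


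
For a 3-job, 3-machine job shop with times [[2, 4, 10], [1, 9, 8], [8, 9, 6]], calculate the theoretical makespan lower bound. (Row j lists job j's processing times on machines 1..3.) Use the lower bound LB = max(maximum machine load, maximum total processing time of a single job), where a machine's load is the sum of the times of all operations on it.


Machine loads:
  Machine 1: 2 + 1 + 8 = 11
  Machine 2: 4 + 9 + 9 = 22
  Machine 3: 10 + 8 + 6 = 24
Max machine load = 24
Job totals:
  Job 1: 16
  Job 2: 18
  Job 3: 23
Max job total = 23
Lower bound = max(24, 23) = 24

24


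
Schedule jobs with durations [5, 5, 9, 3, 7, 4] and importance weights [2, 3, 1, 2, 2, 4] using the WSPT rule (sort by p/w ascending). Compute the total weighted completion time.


Compute p/w ratios and sort ascending (WSPT): [(4, 4), (3, 2), (5, 3), (5, 2), (7, 2), (9, 1)]
Compute weighted completion times:
  Job (p=4,w=4): C=4, w*C=4*4=16
  Job (p=3,w=2): C=7, w*C=2*7=14
  Job (p=5,w=3): C=12, w*C=3*12=36
  Job (p=5,w=2): C=17, w*C=2*17=34
  Job (p=7,w=2): C=24, w*C=2*24=48
  Job (p=9,w=1): C=33, w*C=1*33=33
Total weighted completion time = 181

181


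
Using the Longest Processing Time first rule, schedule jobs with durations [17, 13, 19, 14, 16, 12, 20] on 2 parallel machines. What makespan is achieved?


Sort jobs in decreasing order (LPT): [20, 19, 17, 16, 14, 13, 12]
Assign each job to the least loaded machine:
  Machine 1: jobs [20, 16, 14], load = 50
  Machine 2: jobs [19, 17, 13, 12], load = 61
Makespan = max load = 61

61


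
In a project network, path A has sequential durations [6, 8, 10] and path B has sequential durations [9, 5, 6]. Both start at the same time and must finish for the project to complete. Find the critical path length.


Path A total = 6 + 8 + 10 = 24
Path B total = 9 + 5 + 6 = 20
Critical path = longest path = max(24, 20) = 24

24


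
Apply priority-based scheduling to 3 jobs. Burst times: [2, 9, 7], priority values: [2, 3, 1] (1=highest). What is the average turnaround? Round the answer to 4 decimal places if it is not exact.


Sort by priority (ascending = highest first):
Order: [(1, 7), (2, 2), (3, 9)]
Completion times:
  Priority 1, burst=7, C=7
  Priority 2, burst=2, C=9
  Priority 3, burst=9, C=18
Average turnaround = 34/3 = 11.3333

11.3333


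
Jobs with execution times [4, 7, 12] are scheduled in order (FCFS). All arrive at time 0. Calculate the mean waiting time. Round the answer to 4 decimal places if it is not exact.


FCFS order (as given): [4, 7, 12]
Waiting times:
  Job 1: wait = 0
  Job 2: wait = 4
  Job 3: wait = 11
Sum of waiting times = 15
Average waiting time = 15/3 = 5.0

5.0


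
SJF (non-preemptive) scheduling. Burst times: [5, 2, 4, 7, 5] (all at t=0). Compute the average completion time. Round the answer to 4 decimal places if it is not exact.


SJF order (ascending): [2, 4, 5, 5, 7]
Completion times:
  Job 1: burst=2, C=2
  Job 2: burst=4, C=6
  Job 3: burst=5, C=11
  Job 4: burst=5, C=16
  Job 5: burst=7, C=23
Average completion = 58/5 = 11.6

11.6


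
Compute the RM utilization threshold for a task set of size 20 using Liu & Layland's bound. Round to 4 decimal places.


Compute 2^(1/20) = 1.0352649238
Subtract 1: 1.0352649238 - 1 = 0.0352649238
Multiply by n: 20 * 0.0352649238 = 0.7052984760
Round to 4 dp: 0.7053

0.7053


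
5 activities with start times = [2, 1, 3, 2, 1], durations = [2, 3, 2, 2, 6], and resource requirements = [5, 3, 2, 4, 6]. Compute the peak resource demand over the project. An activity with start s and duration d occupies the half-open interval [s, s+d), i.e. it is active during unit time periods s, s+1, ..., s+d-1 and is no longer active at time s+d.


Each activity i is active on [start_i, start_i + duration_i).
Compute total resource usage per time slot:
  t=0: active resources = [], total = 0
  t=1: active resources = [3, 6], total = 9
  t=2: active resources = [5, 3, 4, 6], total = 18
  t=3: active resources = [5, 3, 2, 4, 6], total = 20
  t=4: active resources = [2, 6], total = 8
  t=5: active resources = [6], total = 6
  t=6: active resources = [6], total = 6
Peak resource demand = 20

20
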